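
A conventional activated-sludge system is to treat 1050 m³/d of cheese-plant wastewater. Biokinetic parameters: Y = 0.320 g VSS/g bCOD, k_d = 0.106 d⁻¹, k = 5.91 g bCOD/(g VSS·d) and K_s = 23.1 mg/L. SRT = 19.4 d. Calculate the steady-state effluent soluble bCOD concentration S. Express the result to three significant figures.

S ≈ 2.10 mg/L

For a completely mixed reactor with recycle the Lawrence–McCarty relation gives S = K_s·(1 + k_d·θ_c) / [θ_c·(Y·k − k_d) − 1] = 23.1 × (1 + 0.106 × 19.4) / [19.4 × (0.320 × 5.91 − 0.106) − 1] = 70.60 / 33.63 = 2.099 mg/L.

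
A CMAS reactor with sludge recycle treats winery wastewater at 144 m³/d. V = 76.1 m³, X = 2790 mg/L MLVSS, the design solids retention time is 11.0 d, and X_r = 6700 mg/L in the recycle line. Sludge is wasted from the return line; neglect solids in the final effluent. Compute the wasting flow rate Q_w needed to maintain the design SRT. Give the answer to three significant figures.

Q_w = (V·X)/(θ_c X_r) = 76.10 × 2790 / (11.0 × 6700) = 2.881 m³/d.

Q_w ≈ 2.88 m³/d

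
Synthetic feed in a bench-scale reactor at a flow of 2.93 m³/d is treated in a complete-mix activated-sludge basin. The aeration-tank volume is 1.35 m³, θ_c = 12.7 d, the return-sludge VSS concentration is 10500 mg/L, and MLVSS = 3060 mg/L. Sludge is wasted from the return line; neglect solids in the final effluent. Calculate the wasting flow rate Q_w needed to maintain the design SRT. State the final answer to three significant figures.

θ_c = V·X/(Q_w·X_r) when wasting from the recycle, so Q_w = V·X/(θ_c·X_r) = 1.350 × 3060 / (12.7 × 10500) = 0.03098 m³/d.

Q_w ≈ 0.0310 m³/d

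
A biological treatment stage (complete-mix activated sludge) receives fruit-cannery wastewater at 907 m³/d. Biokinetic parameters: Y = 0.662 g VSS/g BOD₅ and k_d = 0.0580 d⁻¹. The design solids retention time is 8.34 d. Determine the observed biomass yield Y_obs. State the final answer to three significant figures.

Y_obs ≈ 0.446 g VSS/g BOD₅

The observed yield is Y_obs = Y/(1 + k_d·θ_c) = 0.662 / (1 + 0.0580 × 8.34) = 0.662 / 1.484 = 0.4462 g VSS per g BOD₅ removed.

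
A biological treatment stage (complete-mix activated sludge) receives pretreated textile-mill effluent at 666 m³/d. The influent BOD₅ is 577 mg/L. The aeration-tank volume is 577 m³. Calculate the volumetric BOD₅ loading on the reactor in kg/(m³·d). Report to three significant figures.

L_v ≈ 0.666 kg BOD₅/(m³·d)

Applied BOD₅ load per unit volume = Q·S₀/V = (666 × 577/1000)/577.0 = 0.6660 kg BOD₅·m⁻³·d⁻¹.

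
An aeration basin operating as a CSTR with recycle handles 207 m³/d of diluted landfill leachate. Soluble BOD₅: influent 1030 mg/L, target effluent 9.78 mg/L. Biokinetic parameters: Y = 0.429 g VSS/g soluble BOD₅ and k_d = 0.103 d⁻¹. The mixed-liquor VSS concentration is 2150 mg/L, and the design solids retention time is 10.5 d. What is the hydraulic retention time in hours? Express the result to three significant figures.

τ ≈ 24.6 h

Steady-state biomass mass balance: V·X·(1 + k_d·θ_c) = Y·Q·(S₀ − S)·θ_c, so V = 0.429 × 207 × (1030 − 9.78) × 10.5 / [2150 × (1 + 0.103 × 10.5)] = 9.51×10^5 / 4475 = 212.6 m³.
τ = V/Q = 212.6/207 = 1.027 d, or 24.65 h.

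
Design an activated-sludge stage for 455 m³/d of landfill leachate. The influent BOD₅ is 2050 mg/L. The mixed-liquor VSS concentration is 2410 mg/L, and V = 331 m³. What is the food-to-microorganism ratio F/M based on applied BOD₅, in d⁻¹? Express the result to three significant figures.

F/M ≈ 1.17 d⁻¹

F/M = Q·S₀ / (V·X) = 455 × 2050 / (331.0 × 2410) = 1.169 g BOD₅·(g VSS·d)⁻¹.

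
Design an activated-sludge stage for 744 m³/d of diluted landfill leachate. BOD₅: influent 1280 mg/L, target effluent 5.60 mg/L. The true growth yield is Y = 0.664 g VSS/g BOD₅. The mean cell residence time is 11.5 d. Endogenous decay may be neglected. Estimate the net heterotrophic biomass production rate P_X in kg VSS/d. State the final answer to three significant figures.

With endogenous decay neglected, the observed yield equals the true yield: Y_obs = Y = 0.664 g VSS/g BOD₅.
ΔS = 1280 − 5.60 = 1274 mg/L, so the substrate removal rate is 744 × 1274/1000 = 948.2 kg BOD₅/d.
P_X = Y_obs · Q(S₀ − S) = 0.6640 × 948.2 = 629.6 kg VSS/d.

P_X ≈ 630 kg VSS/d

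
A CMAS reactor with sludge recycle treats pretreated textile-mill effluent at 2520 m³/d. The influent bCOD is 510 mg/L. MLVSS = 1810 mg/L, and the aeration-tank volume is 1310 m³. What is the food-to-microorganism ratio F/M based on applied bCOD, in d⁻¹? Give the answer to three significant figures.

F/M ≈ 0.542 d⁻¹

Food-to-microorganism ratio F/M = Q S₀ / (V X) = 2520 × 510 / (1310 × 1810) = 0.5420 d⁻¹.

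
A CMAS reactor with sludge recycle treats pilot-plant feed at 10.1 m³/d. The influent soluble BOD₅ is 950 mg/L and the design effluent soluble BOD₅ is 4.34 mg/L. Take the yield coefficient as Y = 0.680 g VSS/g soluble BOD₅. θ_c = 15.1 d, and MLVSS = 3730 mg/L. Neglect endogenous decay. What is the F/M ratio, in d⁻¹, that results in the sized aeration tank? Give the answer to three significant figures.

Biomass mass balance (decay neglected): V·X = Y·Q·(S₀ − S)·θ_c, so V = 0.680 × 10.1 × (950 − 4.34) × 15.1 / 3730 = 26.29 m³.
F/M = Q·S₀ / (V·X) = 10.1 × 950 / (26.29 × 3730) = 0.09784 g soluble BOD₅·(g VSS·d)⁻¹.

F/M ≈ 0.0978 d⁻¹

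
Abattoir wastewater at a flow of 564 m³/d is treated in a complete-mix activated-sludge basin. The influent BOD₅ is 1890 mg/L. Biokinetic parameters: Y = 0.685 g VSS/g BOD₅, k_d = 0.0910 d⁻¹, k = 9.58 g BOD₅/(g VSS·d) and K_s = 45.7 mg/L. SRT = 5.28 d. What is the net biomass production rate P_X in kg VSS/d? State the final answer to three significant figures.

P_X ≈ 493 kg VSS/d

From the Monod/SRT balance for a CMAS, S = K_s·(1+k_d θ_c)/[θ_c·(Y k − k_d) − 1] = 45.7 × (1 + 0.0910 × 5.28) / [5.28 × (0.685 × 9.58 − 0.0910) − 1] = 67.66 / 33.17 = 2.040 mg/L.
Correct the yield for decay: Y_obs = Y/(1 + k_d θ_c) = 0.685 / (1 + 0.0910 × 5.28) = 0.685 / 1.480 = 0.4627.
Substrate removed = Q·(S₀ − S) = 564 m³/d × (1890 − 2.04) g/m³ = 1.06×10^6 g/d = 1065 kg/d.
Net biomass production P_X = Y_obs × Q·(S₀ − S) = 0.4627 × 1065 = 492.7 kg VSS/d.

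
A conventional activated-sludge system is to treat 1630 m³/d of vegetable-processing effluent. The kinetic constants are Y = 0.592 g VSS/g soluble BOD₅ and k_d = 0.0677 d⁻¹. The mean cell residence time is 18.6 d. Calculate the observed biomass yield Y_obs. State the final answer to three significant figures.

Observed yield with endogenous decay: Y_obs = Y / (1 + k_d·θ_c) = 0.592 / (1 + 0.0677 × 18.6) = 0.592 / 2.259 = 0.2620 g VSS/g soluble BOD₅.

Y_obs ≈ 0.262 g VSS/g soluble BOD₅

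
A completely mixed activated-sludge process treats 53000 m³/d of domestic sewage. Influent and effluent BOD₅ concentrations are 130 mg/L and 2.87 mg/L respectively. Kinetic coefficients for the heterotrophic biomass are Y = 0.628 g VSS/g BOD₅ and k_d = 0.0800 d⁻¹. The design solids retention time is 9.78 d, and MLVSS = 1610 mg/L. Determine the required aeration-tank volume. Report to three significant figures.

From the SRT design equation V = Y Q (S₀−S) θ_c / [X (1 + k_d θ_c)] = 0.628 × 53000 × (130 − 2.87) × 9.78 / [1610 × (1 + 0.0800 × 9.78)] = 4.14×10^7 / 2870 = 14421 m³.

V ≈ 14400 m³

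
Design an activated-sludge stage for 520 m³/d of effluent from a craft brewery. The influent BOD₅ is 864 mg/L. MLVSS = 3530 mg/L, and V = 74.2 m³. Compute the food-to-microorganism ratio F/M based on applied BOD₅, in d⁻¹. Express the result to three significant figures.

F/M ≈ 1.72 d⁻¹

Food-to-microorganism ratio F/M = Q S₀ / (V X) = 520 × 864 / (74.20 × 3530) = 1.715 d⁻¹.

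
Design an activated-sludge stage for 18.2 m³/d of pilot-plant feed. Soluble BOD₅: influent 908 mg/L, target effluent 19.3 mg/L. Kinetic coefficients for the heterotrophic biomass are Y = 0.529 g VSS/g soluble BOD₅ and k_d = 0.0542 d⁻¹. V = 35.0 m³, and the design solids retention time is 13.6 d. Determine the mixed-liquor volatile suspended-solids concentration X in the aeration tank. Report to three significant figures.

X ≈ 1910 mg/L

Solving the biomass balance for X: X = Y Q (S₀−S) θ_c / [V (1+k_d θ_c)] = 0.529 × 18.2 × (908 − 19.3) × 13.6 / [35.0 × (1 + 0.0542 × 13.6)] = 1914 mg/L.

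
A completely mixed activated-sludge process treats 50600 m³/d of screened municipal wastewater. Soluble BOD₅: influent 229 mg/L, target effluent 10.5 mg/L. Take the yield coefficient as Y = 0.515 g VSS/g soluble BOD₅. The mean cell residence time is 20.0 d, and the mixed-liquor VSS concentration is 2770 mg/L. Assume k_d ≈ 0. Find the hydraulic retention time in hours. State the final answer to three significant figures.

With k_d = 0 the design equation reduces to V = Y Q (S₀−S) θ_c / X = 0.515 × 50600 × (229 − 10.5) × 20.0 / 2770 = 41111 m³.
Hydraulic retention time τ = V/Q = 41111 / 50600 = 0.8125 d = 19.50 h.

τ ≈ 19.5 h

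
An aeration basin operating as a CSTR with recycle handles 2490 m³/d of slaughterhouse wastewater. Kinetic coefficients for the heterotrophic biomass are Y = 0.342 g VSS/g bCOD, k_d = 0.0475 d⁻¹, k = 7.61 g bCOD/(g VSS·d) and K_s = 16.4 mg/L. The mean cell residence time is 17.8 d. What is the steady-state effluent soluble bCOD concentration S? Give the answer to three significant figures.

Effluent substrate depends only on kinetics and SRT: S = K_s(1 + k_d θ_c) / [θ_c(Yk − k_d) − 1] = 16.4 × (1 + 0.0475 × 17.8) / [17.8 × (0.342 × 7.61 − 0.0475) − 1] = 30.27 / 44.48 = 0.6804 mg/L.

S ≈ 0.680 mg/L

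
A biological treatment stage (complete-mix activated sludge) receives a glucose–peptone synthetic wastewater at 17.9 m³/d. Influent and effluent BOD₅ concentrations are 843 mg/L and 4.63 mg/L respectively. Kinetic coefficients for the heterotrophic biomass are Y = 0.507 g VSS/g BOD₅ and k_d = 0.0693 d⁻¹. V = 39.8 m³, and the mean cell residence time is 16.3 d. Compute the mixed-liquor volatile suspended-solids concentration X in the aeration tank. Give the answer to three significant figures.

Solving the biomass balance for X: X = Y Q (S₀−S) θ_c / [V (1+k_d θ_c)] = 0.507 × 17.9 × (843 − 4.63) × 16.3 / [39.8 × (1 + 0.0693 × 16.3)] = 1463 mg/L.

X ≈ 1460 mg/L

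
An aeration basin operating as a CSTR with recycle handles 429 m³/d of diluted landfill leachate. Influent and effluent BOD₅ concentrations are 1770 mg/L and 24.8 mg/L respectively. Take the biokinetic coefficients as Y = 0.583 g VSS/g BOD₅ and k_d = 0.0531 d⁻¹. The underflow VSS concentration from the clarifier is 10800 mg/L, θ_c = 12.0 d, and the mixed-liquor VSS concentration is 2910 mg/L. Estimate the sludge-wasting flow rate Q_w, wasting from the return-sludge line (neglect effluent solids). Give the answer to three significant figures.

Q_w ≈ 24.7 m³/d

From the SRT design equation V = Y Q (S₀−S) θ_c / [X (1 + k_d θ_c)] = 0.583 × 429 × (1770 − 24.8) × 12.0 / [2910 × (1 + 0.0531 × 12.0)] = 5.24×10^6 / 4764 = 1099 m³.
Q_w = (V·X)/(θ_c X_r) = 1099 × 2910 / (12.0 × 10800) = 24.69 m³/d.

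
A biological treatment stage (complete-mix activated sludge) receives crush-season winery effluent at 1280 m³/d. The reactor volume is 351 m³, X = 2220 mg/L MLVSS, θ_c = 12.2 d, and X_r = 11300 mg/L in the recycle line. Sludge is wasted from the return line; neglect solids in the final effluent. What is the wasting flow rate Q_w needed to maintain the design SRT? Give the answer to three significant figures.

θ_c = V·X/(Q_w·X_r) when wasting from the recycle, so Q_w = V·X/(θ_c·X_r) = 351.0 × 2220 / (12.2 × 11300) = 5.652 m³/d.

Q_w ≈ 5.65 m³/d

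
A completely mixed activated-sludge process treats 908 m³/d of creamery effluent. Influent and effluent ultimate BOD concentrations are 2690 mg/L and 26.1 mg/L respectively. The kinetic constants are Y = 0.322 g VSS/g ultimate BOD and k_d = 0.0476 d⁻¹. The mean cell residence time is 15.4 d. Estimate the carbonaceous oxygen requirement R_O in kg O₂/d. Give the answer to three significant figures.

Observed yield with endogenous decay: Y_obs = Y / (1 + k_d·θ_c) = 0.322 / (1 + 0.0476 × 15.4) = 0.322 / 1.733 = 0.1858 g VSS/g ultimate BOD.
Mass of ultimate BOD removed per day: Q(S₀ − S) = 908 × 2664 g/m³ = 2419 kg/d.
P_X = Y_obs·Q·(S₀ − S) = 0.1858 × 2419 = 449.4 kg VSS/d.
R_O = Q·ΔS − 1.42 P_X = 2419 − 638.2 = 1781 kg O₂/d.

R_O ≈ 1780 kg O₂/d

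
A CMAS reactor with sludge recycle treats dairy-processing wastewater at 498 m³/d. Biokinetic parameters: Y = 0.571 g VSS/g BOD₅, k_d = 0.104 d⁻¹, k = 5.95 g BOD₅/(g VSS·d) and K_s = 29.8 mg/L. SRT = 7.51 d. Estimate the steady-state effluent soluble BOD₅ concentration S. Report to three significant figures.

S ≈ 2.24 mg/L

For a completely mixed reactor with recycle the Lawrence–McCarty relation gives S = K_s·(1 + k_d·θ_c) / [θ_c·(Y·k − k_d) − 1] = 29.8 × (1 + 0.104 × 7.51) / [7.51 × (0.571 × 5.95 − 0.104) − 1] = 53.07 / 23.73 = 2.236 mg/L.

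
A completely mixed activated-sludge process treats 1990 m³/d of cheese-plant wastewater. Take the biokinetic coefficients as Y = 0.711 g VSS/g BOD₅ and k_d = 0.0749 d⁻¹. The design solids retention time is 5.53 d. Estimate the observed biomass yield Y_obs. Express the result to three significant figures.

Correct the yield for decay: Y_obs = Y/(1 + k_d θ_c) = 0.711 / (1 + 0.0749 × 5.53) = 0.711 / 1.414 = 0.5028.

Y_obs ≈ 0.503 g VSS/g BOD₅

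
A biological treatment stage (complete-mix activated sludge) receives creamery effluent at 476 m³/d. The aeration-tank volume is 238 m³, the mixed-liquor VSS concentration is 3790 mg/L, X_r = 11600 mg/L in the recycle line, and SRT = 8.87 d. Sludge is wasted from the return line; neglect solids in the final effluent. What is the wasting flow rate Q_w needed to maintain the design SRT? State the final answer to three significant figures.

θ_c = V·X/(Q_w·X_r) when wasting from the recycle, so Q_w = V·X/(θ_c·X_r) = 238.0 × 3790 / (8.87 × 11600) = 8.767 m³/d.

Q_w ≈ 8.77 m³/d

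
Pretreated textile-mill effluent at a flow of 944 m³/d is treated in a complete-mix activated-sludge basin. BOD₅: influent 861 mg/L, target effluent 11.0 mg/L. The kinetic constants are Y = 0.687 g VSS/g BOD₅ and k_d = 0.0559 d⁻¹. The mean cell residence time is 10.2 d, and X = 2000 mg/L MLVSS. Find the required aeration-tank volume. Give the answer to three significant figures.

From the SRT design equation V = Y Q (S₀−S) θ_c / [X (1 + k_d θ_c)] = 0.687 × 944 × (861 − 11.0) × 10.2 / [2000 × (1 + 0.0559 × 10.2)] = 5.62×10^6 / 3140 = 1790 m³.

V ≈ 1790 m³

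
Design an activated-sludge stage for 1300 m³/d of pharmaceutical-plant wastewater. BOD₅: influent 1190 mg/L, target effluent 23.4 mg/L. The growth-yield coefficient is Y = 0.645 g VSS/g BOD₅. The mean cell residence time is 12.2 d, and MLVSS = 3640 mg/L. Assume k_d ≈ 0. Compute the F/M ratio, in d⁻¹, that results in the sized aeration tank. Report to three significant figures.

Biomass mass balance (decay neglected): V·X = Y·Q·(S₀ − S)·θ_c, so V = 0.645 × 1300 × (1190 − 23.4) × 12.2 / 3640 = 3279 m³.
F/M = Q·S₀ / (V·X) = 1300 × 1190 / (3279 × 3640) = 0.1296 g BOD₅·(g VSS·d)⁻¹.

F/M ≈ 0.130 d⁻¹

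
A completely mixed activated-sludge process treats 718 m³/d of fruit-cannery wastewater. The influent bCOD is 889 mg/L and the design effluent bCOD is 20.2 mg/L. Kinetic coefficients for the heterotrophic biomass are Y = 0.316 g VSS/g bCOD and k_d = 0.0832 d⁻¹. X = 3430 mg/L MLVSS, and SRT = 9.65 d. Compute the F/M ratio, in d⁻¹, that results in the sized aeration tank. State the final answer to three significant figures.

From the SRT design equation V = Y Q (S₀−S) θ_c / [X (1 + k_d θ_c)] = 0.316 × 718 × (889 − 20.2) × 9.65 / [3430 × (1 + 0.0832 × 9.65)] = 1.9×10^6 / 6184 = 307.6 m³.
F/M = Q·S₀ / (V·X) = 718 × 889 / (307.6 × 3430) = 0.6050 g bCOD·(g VSS·d)⁻¹.

F/M ≈ 0.605 d⁻¹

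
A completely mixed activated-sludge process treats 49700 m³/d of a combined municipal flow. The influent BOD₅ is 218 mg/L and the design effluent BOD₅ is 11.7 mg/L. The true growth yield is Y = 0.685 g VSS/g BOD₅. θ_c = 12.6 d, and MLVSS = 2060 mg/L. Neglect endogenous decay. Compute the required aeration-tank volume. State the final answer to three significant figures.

With k_d = 0 the design equation reduces to V = Y Q (S₀−S) θ_c / X = 0.685 × 49700 × (218 − 11.7) × 12.6 / 2060 = 42959 m³.

V ≈ 43000 m³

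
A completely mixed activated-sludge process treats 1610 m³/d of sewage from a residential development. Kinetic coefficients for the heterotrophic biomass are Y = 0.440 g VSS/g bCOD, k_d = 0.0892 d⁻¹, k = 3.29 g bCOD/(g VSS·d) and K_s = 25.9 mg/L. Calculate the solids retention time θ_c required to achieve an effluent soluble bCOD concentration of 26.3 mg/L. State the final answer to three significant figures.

From 1/θ_c = Y·k·S/(K_s + S) − k_d: Y·k·S/(K_s+S) = 0.440 × 3.29 × 26.3 / (25.9 + 26.3) = 0.7293 d⁻¹.
θ_c = 1/(μ − k_d) = 1/(0.7293 − 0.0892) = 1/0.6401 = 1.562 d.

θ_c ≈ 1.56 d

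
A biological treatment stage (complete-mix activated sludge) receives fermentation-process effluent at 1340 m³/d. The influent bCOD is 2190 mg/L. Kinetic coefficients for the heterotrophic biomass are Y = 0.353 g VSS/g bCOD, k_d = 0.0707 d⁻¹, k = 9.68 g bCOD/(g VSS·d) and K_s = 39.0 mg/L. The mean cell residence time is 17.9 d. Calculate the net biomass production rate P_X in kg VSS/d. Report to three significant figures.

P_X ≈ 457 kg VSS/d

From the Monod/SRT balance for a CMAS, S = K_s·(1+k_d θ_c)/[θ_c·(Y k − k_d) − 1] = 39.0 × (1 + 0.0707 × 17.9) / [17.9 × (0.353 × 9.68 − 0.0707) − 1] = 88.36 / 58.90 = 1.500 mg/L.
Y_obs = Y / (1 + k_d θ_c) = 0.353 / (1 + 0.0707 × 17.9) = 0.353 / 2.266 = 0.1558.
Mass of bCOD removed per day: Q(S₀ − S) = 1340 × 2188 g/m³ = 2933 kg/d.
P_X = Y_obs · Q(S₀ − S) = 0.1558 × 2933 = 456.9 kg VSS/d.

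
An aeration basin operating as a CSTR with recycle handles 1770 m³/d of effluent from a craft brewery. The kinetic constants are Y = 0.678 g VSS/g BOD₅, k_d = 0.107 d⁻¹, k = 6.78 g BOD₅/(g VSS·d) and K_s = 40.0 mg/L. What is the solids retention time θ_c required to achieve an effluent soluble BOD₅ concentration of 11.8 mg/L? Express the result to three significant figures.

θ_c ≈ 1.06 d

From 1/θ_c = Y·k·S/(K_s + S) − k_d: Y·k·S/(K_s+S) = 0.678 × 6.78 × 11.8 / (40.0 + 11.8) = 1.047 d⁻¹.
θ_c = 1/(μ − k_d) = 1/(1.047 − 0.107) = 1/0.9402 = 1.064 d.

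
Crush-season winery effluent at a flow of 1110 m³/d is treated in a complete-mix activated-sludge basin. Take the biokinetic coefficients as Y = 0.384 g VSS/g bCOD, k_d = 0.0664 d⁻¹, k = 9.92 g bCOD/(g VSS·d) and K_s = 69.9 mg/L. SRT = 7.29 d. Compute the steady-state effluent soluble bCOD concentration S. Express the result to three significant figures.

S ≈ 3.95 mg/L

Effluent substrate depends only on kinetics and SRT: S = K_s(1 + k_d θ_c) / [θ_c(Yk − k_d) − 1] = 69.9 × (1 + 0.0664 × 7.29) / [7.29 × (0.384 × 9.92 − 0.0664) − 1] = 103.7 / 26.29 = 3.946 mg/L.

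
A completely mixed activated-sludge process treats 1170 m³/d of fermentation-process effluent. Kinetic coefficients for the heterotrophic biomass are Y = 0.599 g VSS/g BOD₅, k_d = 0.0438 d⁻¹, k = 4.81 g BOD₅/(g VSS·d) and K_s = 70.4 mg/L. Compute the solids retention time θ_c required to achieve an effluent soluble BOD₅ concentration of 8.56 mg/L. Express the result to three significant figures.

θ_c ≈ 3.72 d

Specific growth rate at S = 8.56 mg/L: μ = YkS/(K_s+S) = 0.599·4.81·8.56/(70.4+8.56) = 0.3123 d⁻¹.
θ_c = 1/(μ − k_d) = 1/(0.3123 − 0.0438) = 1/0.2685 = 3.724 d.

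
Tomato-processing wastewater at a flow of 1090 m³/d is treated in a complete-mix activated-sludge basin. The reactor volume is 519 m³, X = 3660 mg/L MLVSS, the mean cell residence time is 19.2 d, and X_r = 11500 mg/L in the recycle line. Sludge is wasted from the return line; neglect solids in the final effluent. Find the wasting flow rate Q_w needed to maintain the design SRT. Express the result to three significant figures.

Wasting from the return line (neglecting effluent solids): Q_w = V·X / (θ_c·X_r) = 519.0 × 3660 / (19.2 × 11500) = 8.603 m³/d.

Q_w ≈ 8.60 m³/d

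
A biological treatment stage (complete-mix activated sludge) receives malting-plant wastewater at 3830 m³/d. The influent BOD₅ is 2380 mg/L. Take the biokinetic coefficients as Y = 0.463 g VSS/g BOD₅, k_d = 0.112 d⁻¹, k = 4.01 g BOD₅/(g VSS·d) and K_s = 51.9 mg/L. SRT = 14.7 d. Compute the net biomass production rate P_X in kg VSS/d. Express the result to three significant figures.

P_X ≈ 1590 kg VSS/d

For a completely mixed reactor with recycle the Lawrence–McCarty relation gives S = K_s·(1 + k_d·θ_c) / [θ_c·(Y·k − k_d) − 1] = 51.9 × (1 + 0.112 × 14.7) / [14.7 × (0.463 × 4.01 − 0.112) − 1] = 137.3 / 24.65 = 5.573 mg/L.
Observed yield with endogenous decay: Y_obs = Y / (1 + k_d·θ_c) = 0.463 / (1 + 0.112 × 14.7) = 0.463 / 2.646 = 0.1750 g VSS/g BOD₅.
Q·(S₀ − S) = 3830 × (2380 − 5.57) × 10⁻³ = 9094 kg/d removed.
P_X = Y_obs · Q(S₀ − S) = 0.1750 × 9094 = 1591 kg VSS/d.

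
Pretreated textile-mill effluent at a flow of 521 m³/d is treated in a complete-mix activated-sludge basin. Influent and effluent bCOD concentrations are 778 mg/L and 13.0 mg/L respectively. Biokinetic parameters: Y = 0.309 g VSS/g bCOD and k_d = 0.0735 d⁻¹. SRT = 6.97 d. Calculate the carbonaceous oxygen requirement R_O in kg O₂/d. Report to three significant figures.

R_O ≈ 283 kg O₂/d

The observed yield is Y_obs = Y/(1 + k_d·θ_c) = 0.309 / (1 + 0.0735 × 6.97) = 0.309 / 1.512 = 0.2043 g VSS per g bCOD removed.
ΔS = 778 − 13.0 = 765.0 mg/L, so the substrate removal rate is 521 × 765.0/1000 = 398.6 kg bCOD/d.
Biomass synthesised: P_X = Y_obs × 398.6 = 81.44 kg VSS/d.
Carbonaceous O₂ demand = substrate oxidised − cell-mass equivalent = 398.6 − 1.42 × 81.44 = 282.9 kg O₂/d.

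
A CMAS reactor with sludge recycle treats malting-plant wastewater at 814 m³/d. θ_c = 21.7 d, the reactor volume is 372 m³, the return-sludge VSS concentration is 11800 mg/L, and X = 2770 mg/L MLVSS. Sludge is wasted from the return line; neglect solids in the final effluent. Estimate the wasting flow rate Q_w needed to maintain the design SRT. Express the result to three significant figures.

Q_w ≈ 4.02 m³/d

Q_w = (V·X)/(θ_c X_r) = 372.0 × 2770 / (21.7 × 11800) = 4.024 m³/d.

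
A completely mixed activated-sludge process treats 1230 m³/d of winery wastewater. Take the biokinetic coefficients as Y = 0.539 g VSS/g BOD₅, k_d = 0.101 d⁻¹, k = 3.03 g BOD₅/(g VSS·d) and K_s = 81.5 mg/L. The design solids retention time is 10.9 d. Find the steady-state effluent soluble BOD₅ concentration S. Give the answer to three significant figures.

Effluent substrate depends only on kinetics and SRT: S = K_s(1 + k_d θ_c) / [θ_c(Yk − k_d) − 1] = 81.5 × (1 + 0.101 × 10.9) / [10.9 × (0.539 × 3.03 − 0.101) − 1] = 171.2 / 15.70 = 10.91 mg/L.

S ≈ 10.9 mg/L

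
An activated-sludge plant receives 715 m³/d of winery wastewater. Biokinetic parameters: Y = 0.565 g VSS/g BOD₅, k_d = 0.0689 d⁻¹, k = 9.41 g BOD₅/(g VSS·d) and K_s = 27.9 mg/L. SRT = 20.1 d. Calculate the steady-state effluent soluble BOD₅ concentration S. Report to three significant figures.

S ≈ 0.637 mg/L

Effluent substrate depends only on kinetics and SRT: S = K_s(1 + k_d θ_c) / [θ_c(Yk − k_d) − 1] = 27.9 × (1 + 0.0689 × 20.1) / [20.1 × (0.565 × 9.41 − 0.0689) − 1] = 66.54 / 104.5 = 0.6369 mg/L.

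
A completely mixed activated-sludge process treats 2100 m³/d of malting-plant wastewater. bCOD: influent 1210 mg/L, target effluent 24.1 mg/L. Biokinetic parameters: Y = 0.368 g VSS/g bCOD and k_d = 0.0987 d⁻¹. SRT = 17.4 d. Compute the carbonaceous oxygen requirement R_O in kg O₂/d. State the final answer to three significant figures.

R_O ≈ 2010 kg O₂/d

The observed yield is Y_obs = Y/(1 + k_d·θ_c) = 0.368 / (1 + 0.0987 × 17.4) = 0.368 / 2.717 = 0.1354 g VSS per g bCOD removed.
ΔS = 1210 − 24.1 = 1186 mg/L, so the substrate removal rate is 2100 × 1186/1000 = 2490 kg bCOD/d.
Biomass synthesised: P_X = Y_obs × 2490 = 337.3 kg VSS/d.
R_O = Q·(S₀ − S) − 1.42·P_X = 2490 − 1.42 × 337.3 = 2011 kg O₂/d.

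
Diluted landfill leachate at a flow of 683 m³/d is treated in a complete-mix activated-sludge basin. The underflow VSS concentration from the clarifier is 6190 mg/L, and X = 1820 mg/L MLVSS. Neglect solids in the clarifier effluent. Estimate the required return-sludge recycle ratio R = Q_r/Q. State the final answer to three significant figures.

R ≈ 0.416

R = Q_r/Q = X/(X_r − X) = 1820 / (6190 − 1820) = 0.4165.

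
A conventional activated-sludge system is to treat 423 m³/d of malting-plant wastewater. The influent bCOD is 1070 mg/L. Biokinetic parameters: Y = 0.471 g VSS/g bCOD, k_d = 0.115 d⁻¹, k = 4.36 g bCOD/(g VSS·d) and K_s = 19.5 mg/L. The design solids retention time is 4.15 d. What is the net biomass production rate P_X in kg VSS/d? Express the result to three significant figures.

P_X ≈ 144 kg VSS/d

From the Monod/SRT balance for a CMAS, S = K_s·(1+k_d θ_c)/[θ_c·(Y k − k_d) − 1] = 19.5 × (1 + 0.115 × 4.15) / [4.15 × (0.471 × 4.36 − 0.115) − 1] = 28.81 / 7.045 = 4.089 mg/L.
Correct the yield for decay: Y_obs = Y/(1 + k_d θ_c) = 0.471 / (1 + 0.115 × 4.15) = 0.471 / 1.477 = 0.3188.
ΔS = 1070 − 4.09 = 1066 mg/L, so the substrate removal rate is 423 × 1066/1000 = 450.9 kg bCOD/d.
Biomass produced: P_X = Y_obs·Q·ΔS = 0.3188 × 450.9 ≈ 143.8 kg VSS/d.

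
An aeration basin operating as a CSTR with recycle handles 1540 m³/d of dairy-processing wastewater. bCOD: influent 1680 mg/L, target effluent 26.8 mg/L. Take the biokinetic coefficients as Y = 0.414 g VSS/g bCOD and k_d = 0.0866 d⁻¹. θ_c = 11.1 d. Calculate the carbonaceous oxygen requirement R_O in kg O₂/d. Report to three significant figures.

Correct the yield for decay: Y_obs = Y/(1 + k_d θ_c) = 0.414 / (1 + 0.0866 × 11.1) = 0.414 / 1.961 = 0.2111.
Mass of bCOD removed per day: Q(S₀ − S) = 1540 × 1653 g/m³ = 2546 kg/d.
Biomass synthesised: P_X = Y_obs × 2546 = 537.4 kg VSS/d.
R_O = Q·ΔS − 1.42 P_X = 2546 − 763.1 = 1783 kg O₂/d.

R_O ≈ 1780 kg O₂/d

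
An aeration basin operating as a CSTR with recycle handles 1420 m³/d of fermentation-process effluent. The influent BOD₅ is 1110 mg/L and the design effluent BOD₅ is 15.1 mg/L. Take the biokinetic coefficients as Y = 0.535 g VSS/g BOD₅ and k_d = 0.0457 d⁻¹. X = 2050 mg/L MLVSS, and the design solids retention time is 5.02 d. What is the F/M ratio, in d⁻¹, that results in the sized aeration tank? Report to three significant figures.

Rearranging the biomass balance for a CMAS with decay, V = Y·Q·ΔS·θ_c / [X·(1+k_d θ_c)] = 0.535 × 1420 × (1110 − 15.1) × 5.02 / [2050 × (1 + 0.0457 × 5.02)] = 4.18×10^6 / 2520 = 1657 m³.
F/M = applied load / biomass = Q·S₀/(V·X) = 1420 × 1110 / (1657 × 2050) = 0.4641 d⁻¹.

F/M ≈ 0.464 d⁻¹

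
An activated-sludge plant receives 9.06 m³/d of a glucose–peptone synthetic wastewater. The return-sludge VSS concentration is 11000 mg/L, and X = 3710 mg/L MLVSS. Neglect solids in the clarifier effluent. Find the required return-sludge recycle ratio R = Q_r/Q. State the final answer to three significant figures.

Solids balance on the clarifier gives (1+R)X = R·X_r, so R = X/(X_r − X) = 3710 / (11000 − 3710) = 0.5089.

R ≈ 0.509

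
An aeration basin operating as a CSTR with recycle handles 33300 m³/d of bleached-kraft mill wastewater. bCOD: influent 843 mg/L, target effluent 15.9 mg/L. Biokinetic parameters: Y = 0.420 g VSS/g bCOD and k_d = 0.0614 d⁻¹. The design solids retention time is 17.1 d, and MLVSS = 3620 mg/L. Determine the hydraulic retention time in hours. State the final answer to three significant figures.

Rearranging the biomass balance for a CMAS with decay, V = Y·Q·ΔS·θ_c / [X·(1+k_d θ_c)] = 0.420 × 33300 × (843 − 15.9) × 17.1 / [3620 × (1 + 0.0614 × 17.1)] = 1.98×10^8 / 7421 = 26656 m³.
τ = V/Q = 26656/33300 = 0.8005 d, or 19.21 h.

τ ≈ 19.2 h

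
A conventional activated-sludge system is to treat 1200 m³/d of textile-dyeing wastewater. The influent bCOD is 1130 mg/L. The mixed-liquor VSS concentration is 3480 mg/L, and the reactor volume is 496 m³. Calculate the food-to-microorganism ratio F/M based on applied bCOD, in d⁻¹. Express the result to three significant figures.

F/M ≈ 0.786 d⁻¹

Food-to-microorganism ratio F/M = Q S₀ / (V X) = 1200 × 1130 / (496.0 × 3480) = 0.7856 d⁻¹.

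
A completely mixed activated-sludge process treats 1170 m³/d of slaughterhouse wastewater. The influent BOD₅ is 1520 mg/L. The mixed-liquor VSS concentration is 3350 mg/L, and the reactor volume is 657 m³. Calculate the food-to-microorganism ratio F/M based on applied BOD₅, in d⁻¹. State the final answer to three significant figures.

F/M = Q·S₀ / (V·X) = 1170 × 1520 / (657.0 × 3350) = 0.8080 g BOD₅·(g VSS·d)⁻¹.

F/M ≈ 0.808 d⁻¹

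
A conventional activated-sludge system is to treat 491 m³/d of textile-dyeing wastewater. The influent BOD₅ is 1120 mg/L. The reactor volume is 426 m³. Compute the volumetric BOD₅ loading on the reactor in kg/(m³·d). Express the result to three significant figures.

Volumetric loading L_v = Q·S₀ / V = 491 × 1120 g/m³ / 426.0 m³ = 1291 g/(m³·d) = 1.291 kg BOD₅/(m³·d).

L_v ≈ 1.29 kg BOD₅/(m³·d)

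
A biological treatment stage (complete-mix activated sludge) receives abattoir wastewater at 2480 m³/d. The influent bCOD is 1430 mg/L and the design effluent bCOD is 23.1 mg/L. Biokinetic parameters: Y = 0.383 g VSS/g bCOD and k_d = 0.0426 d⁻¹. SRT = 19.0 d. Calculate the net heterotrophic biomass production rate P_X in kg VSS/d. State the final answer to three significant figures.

Observed yield with endogenous decay: Y_obs = Y / (1 + k_d·θ_c) = 0.383 / (1 + 0.0426 × 19.0) = 0.383 / 1.809 = 0.2117 g VSS/g bCOD.
Mass of bCOD removed per day: Q(S₀ − S) = 2480 × 1407 g/m³ = 3489 kg/d.
P_X = Y_obs · Q(S₀ − S) = 0.2117 × 3489 = 738.5 kg VSS/d.

P_X ≈ 739 kg VSS/d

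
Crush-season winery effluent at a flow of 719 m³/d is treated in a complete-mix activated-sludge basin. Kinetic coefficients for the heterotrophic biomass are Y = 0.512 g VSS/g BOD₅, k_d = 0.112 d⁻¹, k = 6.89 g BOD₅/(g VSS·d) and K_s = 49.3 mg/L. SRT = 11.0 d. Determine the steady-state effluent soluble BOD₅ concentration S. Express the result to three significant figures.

For a completely mixed reactor with recycle the Lawrence–McCarty relation gives S = K_s·(1 + k_d·θ_c) / [θ_c·(Y·k − k_d) − 1] = 49.3 × (1 + 0.112 × 11.0) / [11.0 × (0.512 × 6.89 − 0.112) − 1] = 110.0 / 36.57 = 3.009 mg/L.

S ≈ 3.01 mg/L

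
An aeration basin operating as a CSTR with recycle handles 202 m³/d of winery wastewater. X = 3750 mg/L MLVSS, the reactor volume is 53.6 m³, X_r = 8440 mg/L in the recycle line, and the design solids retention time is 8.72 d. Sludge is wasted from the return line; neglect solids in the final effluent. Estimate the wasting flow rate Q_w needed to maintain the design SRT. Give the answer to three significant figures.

Wasting from the return line (neglecting effluent solids): Q_w = V·X / (θ_c·X_r) = 53.60 × 3750 / (8.72 × 8440) = 2.731 m³/d.

Q_w ≈ 2.73 m³/d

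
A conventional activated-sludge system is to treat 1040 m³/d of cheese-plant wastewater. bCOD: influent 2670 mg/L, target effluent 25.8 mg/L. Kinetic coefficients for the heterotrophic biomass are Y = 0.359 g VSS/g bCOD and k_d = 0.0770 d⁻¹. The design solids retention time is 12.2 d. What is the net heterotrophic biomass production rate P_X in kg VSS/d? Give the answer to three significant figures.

P_X ≈ 509 kg VSS/d

Correct the yield for decay: Y_obs = Y/(1 + k_d θ_c) = 0.359 / (1 + 0.0770 × 12.2) = 0.359 / 1.939 = 0.1851.
Q·(S₀ − S) = 1040 × (2670 − 25.8) × 10⁻³ = 2750 kg/d removed.
So the net sludge growth is P_X = 0.1851 × 2750 = 509.0 kg VSS/d.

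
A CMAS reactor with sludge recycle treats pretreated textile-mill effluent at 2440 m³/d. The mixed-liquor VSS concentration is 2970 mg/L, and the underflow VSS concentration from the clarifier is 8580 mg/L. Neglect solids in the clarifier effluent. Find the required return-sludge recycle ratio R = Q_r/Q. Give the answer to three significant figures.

Mass balance around the secondary clarifier (neglecting effluent solids): R = X / (X_r − X) = 2970 / (8580 − 2970) = 0.5294.

R ≈ 0.529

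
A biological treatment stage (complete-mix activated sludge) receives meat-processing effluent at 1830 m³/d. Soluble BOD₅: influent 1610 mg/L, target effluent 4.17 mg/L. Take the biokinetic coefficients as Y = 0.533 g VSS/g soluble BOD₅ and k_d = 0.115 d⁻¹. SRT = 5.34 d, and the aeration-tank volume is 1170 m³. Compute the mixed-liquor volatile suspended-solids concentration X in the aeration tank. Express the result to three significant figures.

X ≈ 4430 mg/L

X = Y·Q·ΔS·θ_c / [V·(1 + k_d θ_c)] = 0.533 × 1830 × (1610 − 4.17) × 5.34 / [1170 × (1 + 0.115 × 5.34)] = 4429 mg/L.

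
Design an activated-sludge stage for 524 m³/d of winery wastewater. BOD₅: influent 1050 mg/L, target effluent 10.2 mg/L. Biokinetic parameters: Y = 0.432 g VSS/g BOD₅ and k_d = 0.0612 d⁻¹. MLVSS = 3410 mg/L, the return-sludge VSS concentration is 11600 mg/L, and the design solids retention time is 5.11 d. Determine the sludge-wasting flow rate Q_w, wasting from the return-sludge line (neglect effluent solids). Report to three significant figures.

Q_w ≈ 15.5 m³/d

From the SRT design equation V = Y Q (S₀−S) θ_c / [X (1 + k_d θ_c)] = 0.432 × 524 × (1050 − 10.2) × 5.11 / [3410 × (1 + 0.0612 × 5.11)] = 1.2×10^6 / 4476 = 268.7 m³.
Q_w = (V·X)/(θ_c X_r) = 268.7 × 3410 / (5.11 × 11600) = 15.46 m³/d.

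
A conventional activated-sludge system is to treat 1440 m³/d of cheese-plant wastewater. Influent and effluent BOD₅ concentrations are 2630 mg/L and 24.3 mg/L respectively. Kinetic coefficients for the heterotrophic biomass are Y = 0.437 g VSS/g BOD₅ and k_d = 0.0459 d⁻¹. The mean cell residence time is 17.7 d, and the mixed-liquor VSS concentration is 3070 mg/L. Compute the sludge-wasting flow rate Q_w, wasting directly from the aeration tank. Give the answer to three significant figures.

Q_w ≈ 295 m³/d

Steady-state biomass mass balance: V·X·(1 + k_d·θ_c) = Y·Q·(S₀ − S)·θ_c, so V = 0.437 × 1440 × (2630 − 24.3) × 17.7 / [3070 × (1 + 0.0459 × 17.7)] = 2.9×10^7 / 5564 = 5216 m³.
With mixed-liquor wasting, θ_c = V/Q_w, so Q_w = V/θ_c = 5216/17.7 = 294.7 m³/d.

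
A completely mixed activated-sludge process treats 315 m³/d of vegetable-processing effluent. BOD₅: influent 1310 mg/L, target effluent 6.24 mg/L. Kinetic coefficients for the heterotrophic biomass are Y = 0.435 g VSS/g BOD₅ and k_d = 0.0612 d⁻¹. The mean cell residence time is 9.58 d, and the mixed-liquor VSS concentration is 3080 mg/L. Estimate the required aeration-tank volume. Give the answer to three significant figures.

Rearranging the biomass balance for a CMAS with decay, V = Y·Q·ΔS·θ_c / [X·(1+k_d θ_c)] = 0.435 × 315 × (1310 − 6.24) × 9.58 / [3080 × (1 + 0.0612 × 9.58)] = 1.71×10^6 / 4886 = 350.3 m³.

V ≈ 350 m³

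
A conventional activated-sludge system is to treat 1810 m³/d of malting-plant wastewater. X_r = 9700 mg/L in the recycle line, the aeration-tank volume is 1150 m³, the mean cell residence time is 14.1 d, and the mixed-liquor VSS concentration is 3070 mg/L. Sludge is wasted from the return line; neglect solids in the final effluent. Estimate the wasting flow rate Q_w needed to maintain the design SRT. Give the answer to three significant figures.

Q_w ≈ 25.8 m³/d

θ_c = V·X/(Q_w·X_r) when wasting from the recycle, so Q_w = V·X/(θ_c·X_r) = 1150 × 3070 / (14.1 × 9700) = 25.81 m³/d.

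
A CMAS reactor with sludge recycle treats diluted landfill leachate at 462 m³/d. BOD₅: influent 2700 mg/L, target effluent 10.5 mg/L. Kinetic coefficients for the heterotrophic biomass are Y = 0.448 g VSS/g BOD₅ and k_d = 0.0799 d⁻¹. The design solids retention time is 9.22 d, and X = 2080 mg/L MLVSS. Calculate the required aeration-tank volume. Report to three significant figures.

V ≈ 1420 m³

Rearranging the biomass balance for a CMAS with decay, V = Y·Q·ΔS·θ_c / [X·(1+k_d θ_c)] = 0.448 × 462 × (2700 − 10.5) × 9.22 / [2080 × (1 + 0.0799 × 9.22)] = 5.13×10^6 / 3612 = 1421 m³.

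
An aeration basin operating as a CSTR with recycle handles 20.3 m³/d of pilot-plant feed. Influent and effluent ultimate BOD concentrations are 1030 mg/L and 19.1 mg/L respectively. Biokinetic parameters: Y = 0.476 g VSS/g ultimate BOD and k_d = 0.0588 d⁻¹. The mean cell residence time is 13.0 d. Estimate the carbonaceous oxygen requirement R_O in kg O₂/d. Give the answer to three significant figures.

R_O ≈ 12.7 kg O₂/d

Y_obs = Y / (1 + k_d θ_c) = 0.476 / (1 + 0.0588 × 13.0) = 0.476 / 1.764 = 0.2698.
Mass of ultimate BOD removed per day: Q(S₀ − S) = 20.3 × 1011 g/m³ = 20.52 kg/d.
Net sludge production P_X = 0.2698 × 20.52 = 5.536 kg VSS/d.
R_O = Q·(S₀ − S) − 1.42·P_X = 20.52 − 1.42 × 5.536 = 12.66 kg O₂/d.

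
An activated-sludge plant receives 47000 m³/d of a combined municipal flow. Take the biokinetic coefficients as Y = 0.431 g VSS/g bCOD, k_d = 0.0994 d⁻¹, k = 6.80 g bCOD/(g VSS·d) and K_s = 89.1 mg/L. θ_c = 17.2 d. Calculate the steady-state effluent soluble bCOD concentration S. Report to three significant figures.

S ≈ 5.06 mg/L

From the Monod/SRT balance for a CMAS, S = K_s·(1+k_d θ_c)/[θ_c·(Y k − k_d) − 1] = 89.1 × (1 + 0.0994 × 17.2) / [17.2 × (0.431 × 6.80 − 0.0994) − 1] = 241.4 / 47.70 = 5.061 mg/L.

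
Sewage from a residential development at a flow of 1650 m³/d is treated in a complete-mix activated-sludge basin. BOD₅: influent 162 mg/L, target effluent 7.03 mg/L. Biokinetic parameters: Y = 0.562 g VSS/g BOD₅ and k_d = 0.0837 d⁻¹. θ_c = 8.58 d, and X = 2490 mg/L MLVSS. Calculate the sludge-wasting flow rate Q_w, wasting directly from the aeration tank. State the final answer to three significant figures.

Q_w ≈ 33.6 m³/d

Rearranging the biomass balance for a CMAS with decay, V = Y·Q·ΔS·θ_c / [X·(1+k_d θ_c)] = 0.562 × 1650 × (162 − 7.03) × 8.58 / [2490 × (1 + 0.0837 × 8.58)] = 1.23×10^6 / 4278 = 288.2 m³.
With mixed-liquor wasting, θ_c = V/Q_w, so Q_w = V/θ_c = 288.2/8.58 = 33.59 m³/d.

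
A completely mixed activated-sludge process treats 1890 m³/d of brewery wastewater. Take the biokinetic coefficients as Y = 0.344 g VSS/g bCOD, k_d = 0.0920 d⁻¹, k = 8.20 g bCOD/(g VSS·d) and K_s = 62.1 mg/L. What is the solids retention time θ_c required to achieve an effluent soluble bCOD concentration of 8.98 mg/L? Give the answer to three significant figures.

At the target effluent, Y k S/(K_s+S) = 0.344×8.20×8.98/71.08 = 0.3564 d⁻¹.
Then 1/θ_c = μ − k_d = 0.3564 − 0.0920 = 0.2644 d⁻¹, giving θ_c = 3.783 d.

θ_c ≈ 3.78 d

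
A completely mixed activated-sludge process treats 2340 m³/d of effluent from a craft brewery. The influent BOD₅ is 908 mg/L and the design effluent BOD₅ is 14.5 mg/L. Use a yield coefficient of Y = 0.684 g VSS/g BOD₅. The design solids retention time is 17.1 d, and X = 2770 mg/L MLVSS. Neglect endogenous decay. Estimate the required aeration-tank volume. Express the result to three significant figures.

With k_d = 0 the design equation reduces to V = Y Q (S₀−S) θ_c / X = 0.684 × 2340 × (908 − 14.5) × 17.1 / 2770 = 8828 m³.

V ≈ 8830 m³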